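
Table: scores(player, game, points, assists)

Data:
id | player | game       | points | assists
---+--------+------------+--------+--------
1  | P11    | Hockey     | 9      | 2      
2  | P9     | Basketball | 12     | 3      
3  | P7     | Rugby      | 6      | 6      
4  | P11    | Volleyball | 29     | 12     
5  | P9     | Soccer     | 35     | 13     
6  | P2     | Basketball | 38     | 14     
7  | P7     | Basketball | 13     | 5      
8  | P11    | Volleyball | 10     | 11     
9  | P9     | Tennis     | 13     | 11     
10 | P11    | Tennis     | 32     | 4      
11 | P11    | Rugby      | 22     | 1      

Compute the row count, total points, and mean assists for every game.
SELECT game,
       COUNT(*) as cnt,
       SUM(points) as total_points,
       AVG(assists) as avg_assists
FROM scores
GROUP BY game

Result:
  Basketball: 3 records, 63 total points, 7.33 avg assists
  Hockey: 1 records, 9 total points, 2.00 avg assists
  Rugby: 2 records, 28 total points, 3.50 avg assists
  Soccer: 1 records, 35 total points, 13.00 avg assists
  Tennis: 2 records, 45 total points, 7.50 avg assists
  Volleyball: 2 records, 39 total points, 11.50 avg assists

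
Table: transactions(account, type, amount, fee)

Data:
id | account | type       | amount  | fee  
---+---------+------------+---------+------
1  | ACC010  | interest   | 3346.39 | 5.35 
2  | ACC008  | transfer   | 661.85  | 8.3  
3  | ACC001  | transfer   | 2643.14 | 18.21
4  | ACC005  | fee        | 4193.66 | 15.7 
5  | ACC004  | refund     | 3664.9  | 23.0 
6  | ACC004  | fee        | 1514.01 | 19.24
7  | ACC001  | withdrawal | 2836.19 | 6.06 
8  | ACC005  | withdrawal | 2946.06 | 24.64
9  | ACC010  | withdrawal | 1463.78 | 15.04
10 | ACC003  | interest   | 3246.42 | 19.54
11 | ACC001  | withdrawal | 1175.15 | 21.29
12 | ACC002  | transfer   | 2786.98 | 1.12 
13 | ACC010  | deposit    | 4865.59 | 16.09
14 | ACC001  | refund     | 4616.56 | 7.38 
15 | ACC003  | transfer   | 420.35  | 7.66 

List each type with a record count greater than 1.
SELECT type, COUNT(*) as cnt
FROM transactions
GROUP BY type
HAVING COUNT(*) > 1

Result:
  fee: 2
  interest: 2
  refund: 2
  transfer: 4
  withdrawal: 4

Note: HAVING filters groups after aggregation, WHERE filters rows before.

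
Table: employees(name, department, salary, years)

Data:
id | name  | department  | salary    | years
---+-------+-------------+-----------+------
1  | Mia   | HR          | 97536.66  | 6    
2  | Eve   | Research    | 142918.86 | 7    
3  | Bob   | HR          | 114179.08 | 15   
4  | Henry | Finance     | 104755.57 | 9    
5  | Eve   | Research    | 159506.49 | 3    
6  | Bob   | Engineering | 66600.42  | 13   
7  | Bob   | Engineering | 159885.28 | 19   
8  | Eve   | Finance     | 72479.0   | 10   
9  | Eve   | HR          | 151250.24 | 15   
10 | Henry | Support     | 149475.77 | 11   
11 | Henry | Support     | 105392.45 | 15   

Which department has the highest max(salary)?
SELECT department, MAX(salary) as val
FROM employees
GROUP BY department
ORDER BY val DESC
LIMIT 1

Result: Engineering with max(salary) = 159885.28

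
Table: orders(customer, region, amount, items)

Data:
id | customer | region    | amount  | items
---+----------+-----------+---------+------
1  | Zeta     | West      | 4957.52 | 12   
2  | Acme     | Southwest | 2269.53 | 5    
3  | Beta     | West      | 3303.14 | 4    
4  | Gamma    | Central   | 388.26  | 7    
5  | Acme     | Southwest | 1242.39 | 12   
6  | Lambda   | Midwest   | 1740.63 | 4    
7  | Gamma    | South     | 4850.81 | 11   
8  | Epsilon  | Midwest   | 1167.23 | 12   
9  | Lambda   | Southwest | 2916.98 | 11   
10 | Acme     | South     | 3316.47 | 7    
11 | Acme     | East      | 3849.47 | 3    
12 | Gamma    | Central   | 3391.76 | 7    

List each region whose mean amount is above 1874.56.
SELECT region, AVG(amount)
FROM orders
GROUP BY region
HAVING AVG(amount) > 1874.56

Result:
  Central: avg=1890.01
  East: avg=3849.47
  South: avg=4083.64
  Southwest: avg=2142.97
  West: avg=4130.33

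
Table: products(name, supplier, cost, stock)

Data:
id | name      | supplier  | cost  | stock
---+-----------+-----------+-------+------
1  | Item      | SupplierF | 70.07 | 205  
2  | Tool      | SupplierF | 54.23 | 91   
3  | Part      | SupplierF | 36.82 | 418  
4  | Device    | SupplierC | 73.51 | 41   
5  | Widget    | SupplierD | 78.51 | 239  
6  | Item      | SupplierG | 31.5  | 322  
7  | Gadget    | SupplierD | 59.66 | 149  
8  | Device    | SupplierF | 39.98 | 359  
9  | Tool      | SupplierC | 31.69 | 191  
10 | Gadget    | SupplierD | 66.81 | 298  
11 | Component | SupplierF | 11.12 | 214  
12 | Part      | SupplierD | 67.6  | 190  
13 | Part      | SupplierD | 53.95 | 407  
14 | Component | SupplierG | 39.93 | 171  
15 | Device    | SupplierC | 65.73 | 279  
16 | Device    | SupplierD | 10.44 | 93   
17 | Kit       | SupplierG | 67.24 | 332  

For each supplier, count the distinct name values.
SELECT supplier, COUNT(DISTINCT name)
FROM products
GROUP BY supplier

Result:
  SupplierC: 2 distinct
  SupplierD: 4 distinct
  SupplierF: 5 distinct
  SupplierG: 3 distinct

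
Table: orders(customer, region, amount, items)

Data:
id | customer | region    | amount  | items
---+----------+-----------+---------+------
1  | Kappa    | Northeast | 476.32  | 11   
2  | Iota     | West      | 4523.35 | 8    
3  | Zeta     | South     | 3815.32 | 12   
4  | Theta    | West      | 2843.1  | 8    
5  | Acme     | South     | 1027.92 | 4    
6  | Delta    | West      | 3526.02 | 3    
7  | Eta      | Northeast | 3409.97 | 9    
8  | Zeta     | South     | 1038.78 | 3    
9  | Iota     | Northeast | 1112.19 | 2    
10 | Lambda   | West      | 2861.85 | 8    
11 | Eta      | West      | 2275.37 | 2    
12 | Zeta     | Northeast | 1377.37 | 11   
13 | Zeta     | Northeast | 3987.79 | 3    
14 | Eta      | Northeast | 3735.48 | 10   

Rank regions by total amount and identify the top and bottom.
SELECT region, SUM(amount)
FROM orders
GROUP BY region
ORDER BY SUM(amount)

All groups:
  South: 5882.02
  Northeast: 14099.12
  West: 16029.69

Highest: West (16029.69)
Lowest: South (5882.02)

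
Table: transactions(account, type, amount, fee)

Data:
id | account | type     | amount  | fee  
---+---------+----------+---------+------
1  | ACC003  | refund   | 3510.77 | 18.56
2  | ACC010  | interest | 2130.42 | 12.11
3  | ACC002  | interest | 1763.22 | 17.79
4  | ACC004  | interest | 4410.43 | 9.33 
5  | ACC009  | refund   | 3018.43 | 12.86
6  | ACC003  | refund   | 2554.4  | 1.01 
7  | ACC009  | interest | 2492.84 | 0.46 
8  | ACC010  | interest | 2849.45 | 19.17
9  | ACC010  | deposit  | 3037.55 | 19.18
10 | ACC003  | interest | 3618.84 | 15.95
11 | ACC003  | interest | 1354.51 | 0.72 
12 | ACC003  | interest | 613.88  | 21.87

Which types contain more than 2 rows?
SELECT type, COUNT(*) as cnt
FROM transactions
GROUP BY type
HAVING COUNT(*) > 2

Result:
  interest: 8
  refund: 3

Note: HAVING filters groups after aggregation, WHERE filters rows before.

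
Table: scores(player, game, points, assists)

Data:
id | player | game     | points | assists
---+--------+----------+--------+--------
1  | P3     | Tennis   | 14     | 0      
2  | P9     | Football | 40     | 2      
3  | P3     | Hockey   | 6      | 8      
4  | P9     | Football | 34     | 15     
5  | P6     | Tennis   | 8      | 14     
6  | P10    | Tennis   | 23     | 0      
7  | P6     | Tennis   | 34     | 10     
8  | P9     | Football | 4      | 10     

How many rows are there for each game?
SELECT game, COUNT(*) as count
FROM scores
GROUP BY game

Result:
  Football: 3
  Hockey: 1
  Tennis: 4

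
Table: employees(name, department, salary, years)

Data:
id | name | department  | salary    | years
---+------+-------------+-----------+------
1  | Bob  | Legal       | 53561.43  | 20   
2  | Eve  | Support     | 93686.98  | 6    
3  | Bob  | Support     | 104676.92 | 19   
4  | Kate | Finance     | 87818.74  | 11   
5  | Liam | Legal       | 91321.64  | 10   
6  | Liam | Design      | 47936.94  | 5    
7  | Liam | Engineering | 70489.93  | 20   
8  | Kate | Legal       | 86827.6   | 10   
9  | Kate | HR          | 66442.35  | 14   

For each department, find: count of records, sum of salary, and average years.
SELECT department,
       COUNT(*) as cnt,
       SUM(salary) as total_salary,
       AVG(years) as avg_years
FROM employees
GROUP BY department

Result:
  Design: 1 records, 47936.94 total salary, 5.00 avg years
  Engineering: 1 records, 70489.93 total salary, 20.00 avg years
  Finance: 1 records, 87818.74 total salary, 11.00 avg years
  HR: 1 records, 66442.35 total salary, 14.00 avg years
  Legal: 3 records, 231710.67 total salary, 13.33 avg years
  Support: 2 records, 198363.90 total salary, 12.50 avg years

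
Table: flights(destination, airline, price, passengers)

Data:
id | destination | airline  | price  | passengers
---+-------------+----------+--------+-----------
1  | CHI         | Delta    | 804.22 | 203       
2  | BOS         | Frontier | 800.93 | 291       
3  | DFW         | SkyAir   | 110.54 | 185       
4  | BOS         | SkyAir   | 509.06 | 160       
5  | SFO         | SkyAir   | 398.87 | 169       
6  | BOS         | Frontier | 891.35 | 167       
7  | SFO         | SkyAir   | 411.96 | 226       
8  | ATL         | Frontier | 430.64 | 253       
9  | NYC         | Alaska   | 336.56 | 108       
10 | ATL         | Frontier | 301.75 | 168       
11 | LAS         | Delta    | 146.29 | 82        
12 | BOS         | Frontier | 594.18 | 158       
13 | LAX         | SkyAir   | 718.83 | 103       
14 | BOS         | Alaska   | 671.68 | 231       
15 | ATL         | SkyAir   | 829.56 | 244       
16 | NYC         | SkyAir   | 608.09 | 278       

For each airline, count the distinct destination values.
SELECT airline, COUNT(DISTINCT destination)
FROM flights
GROUP BY airline

Result:
  Alaska: 2 distinct
  Delta: 2 distinct
  Frontier: 2 distinct
  SkyAir: 6 distinct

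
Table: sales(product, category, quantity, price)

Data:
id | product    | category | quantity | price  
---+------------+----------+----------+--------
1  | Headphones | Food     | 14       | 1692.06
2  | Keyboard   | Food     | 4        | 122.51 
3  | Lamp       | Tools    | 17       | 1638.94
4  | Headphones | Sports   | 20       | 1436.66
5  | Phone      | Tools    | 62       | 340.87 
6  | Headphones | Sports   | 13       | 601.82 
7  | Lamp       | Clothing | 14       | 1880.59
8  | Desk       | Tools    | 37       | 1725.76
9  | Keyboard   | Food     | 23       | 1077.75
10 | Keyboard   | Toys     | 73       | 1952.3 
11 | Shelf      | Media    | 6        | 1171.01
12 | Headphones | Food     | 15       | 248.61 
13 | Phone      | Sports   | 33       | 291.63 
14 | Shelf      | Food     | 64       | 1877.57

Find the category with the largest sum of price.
SELECT category, SUM(price) as val
FROM sales
GROUP BY category
ORDER BY val DESC
LIMIT 1

Result: Food with sum(price) = 5018.50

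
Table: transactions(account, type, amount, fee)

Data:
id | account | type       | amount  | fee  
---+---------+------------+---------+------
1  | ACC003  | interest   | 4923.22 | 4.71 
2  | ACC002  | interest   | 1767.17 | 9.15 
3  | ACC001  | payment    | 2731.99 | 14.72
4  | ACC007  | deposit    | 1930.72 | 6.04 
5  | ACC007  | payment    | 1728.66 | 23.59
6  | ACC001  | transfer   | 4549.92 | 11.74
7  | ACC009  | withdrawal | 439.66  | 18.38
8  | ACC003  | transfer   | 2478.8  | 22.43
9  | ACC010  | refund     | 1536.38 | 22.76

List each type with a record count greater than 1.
SELECT type, COUNT(*) as cnt
FROM transactions
GROUP BY type
HAVING COUNT(*) > 1

Result:
  interest: 2
  payment: 2
  transfer: 2

Note: HAVING filters groups after aggregation, WHERE filters rows before.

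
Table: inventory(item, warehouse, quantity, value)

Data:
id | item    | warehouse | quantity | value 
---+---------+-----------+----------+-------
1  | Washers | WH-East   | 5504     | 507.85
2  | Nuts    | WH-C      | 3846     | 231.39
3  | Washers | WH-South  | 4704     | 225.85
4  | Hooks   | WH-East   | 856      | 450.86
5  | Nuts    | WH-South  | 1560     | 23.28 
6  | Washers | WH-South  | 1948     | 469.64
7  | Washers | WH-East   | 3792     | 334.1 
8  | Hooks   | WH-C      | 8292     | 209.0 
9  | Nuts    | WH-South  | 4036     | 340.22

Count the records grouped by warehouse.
SELECT warehouse, COUNT(*) as count
FROM inventory
GROUP BY warehouse

Result:
  WH-C: 2
  WH-East: 3
  WH-South: 4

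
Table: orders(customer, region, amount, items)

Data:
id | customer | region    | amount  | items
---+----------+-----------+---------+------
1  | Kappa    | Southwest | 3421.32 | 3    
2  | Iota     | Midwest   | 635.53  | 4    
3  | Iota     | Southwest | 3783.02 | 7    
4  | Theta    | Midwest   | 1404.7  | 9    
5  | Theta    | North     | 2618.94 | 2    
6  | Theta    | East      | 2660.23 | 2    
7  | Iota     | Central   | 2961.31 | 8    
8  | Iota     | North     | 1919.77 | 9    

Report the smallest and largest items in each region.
SELECT region, MIN(items), MAX(items)
FROM orders
GROUP BY region

Result:
  Central: min=8, max=8
  East: min=2, max=2
  Midwest: min=4, max=9
  North: min=2, max=9
  Southwest: min=3, max=7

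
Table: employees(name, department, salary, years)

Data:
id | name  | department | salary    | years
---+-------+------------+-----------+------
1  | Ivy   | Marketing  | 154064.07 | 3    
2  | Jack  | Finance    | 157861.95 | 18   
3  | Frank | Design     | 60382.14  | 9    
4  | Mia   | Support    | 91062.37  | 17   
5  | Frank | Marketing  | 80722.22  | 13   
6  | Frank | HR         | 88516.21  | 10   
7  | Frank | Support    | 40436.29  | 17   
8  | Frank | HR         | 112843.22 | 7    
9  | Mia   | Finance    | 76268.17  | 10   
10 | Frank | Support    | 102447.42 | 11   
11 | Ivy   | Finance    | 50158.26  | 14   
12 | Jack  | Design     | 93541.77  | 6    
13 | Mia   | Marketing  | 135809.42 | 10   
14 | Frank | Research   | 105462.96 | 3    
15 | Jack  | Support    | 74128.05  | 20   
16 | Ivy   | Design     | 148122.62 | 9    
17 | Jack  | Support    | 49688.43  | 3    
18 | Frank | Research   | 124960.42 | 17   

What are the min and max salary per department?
SELECT department, MIN(salary), MAX(salary)
FROM employees
GROUP BY department

Result:
  Design: min=60382.14, max=148122.62
  Finance: min=50158.26, max=157861.95
  HR: min=88516.21, max=112843.22
  Marketing: min=80722.22, max=154064.07
  Research: min=105462.96, max=124960.42
  Support: min=40436.29, max=102447.42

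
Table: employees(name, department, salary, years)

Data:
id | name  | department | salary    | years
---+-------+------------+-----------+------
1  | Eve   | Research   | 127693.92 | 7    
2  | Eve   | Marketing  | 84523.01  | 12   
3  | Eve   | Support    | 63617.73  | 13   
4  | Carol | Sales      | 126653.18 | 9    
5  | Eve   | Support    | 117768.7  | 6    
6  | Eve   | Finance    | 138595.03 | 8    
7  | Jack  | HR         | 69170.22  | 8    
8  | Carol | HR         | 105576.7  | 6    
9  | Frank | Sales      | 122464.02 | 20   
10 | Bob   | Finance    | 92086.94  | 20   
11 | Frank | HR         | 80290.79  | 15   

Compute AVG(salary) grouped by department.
SELECT department, AVG(salary) as result
FROM employees
GROUP BY department

Result:
  Finance: 115340.99
  HR: 85012.57
  Marketing: 84523.01
  Research: 127693.92
  Sales: 124558.60
  Support: 90693.22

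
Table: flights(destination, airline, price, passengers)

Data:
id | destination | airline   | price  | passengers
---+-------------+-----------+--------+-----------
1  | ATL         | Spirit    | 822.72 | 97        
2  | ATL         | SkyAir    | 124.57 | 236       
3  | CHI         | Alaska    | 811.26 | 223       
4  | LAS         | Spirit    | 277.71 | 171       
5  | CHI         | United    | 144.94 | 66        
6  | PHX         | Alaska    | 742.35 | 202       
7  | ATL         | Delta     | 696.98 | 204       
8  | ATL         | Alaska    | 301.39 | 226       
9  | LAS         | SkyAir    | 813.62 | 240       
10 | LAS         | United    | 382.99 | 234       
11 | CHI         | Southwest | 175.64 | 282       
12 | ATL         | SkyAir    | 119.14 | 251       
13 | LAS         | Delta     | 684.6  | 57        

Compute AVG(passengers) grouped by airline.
SELECT airline, AVG(passengers) as result
FROM flights
GROUP BY airline

Result:
  Alaska: 217.00
  Delta: 130.50
  SkyAir: 242.33
  Southwest: 282.00
  Spirit: 134.00
  United: 150.00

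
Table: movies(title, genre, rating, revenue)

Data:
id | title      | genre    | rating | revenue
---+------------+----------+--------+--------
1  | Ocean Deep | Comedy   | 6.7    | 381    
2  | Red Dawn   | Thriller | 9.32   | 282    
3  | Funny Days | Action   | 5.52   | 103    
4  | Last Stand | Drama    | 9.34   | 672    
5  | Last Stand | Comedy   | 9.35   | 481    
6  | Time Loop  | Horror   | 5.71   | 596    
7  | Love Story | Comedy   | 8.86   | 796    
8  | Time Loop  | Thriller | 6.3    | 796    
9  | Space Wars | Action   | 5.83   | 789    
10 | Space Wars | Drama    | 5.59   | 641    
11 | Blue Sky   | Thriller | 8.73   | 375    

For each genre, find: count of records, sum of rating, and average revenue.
SELECT genre,
       COUNT(*) as cnt,
       SUM(rating) as total_rating,
       AVG(revenue) as avg_revenue
FROM movies
GROUP BY genre

Result:
  Action: 2 records, 11.35 total rating, 446.00 avg revenue
  Comedy: 3 records, 24.91 total rating, 552.67 avg revenue
  Drama: 2 records, 14.93 total rating, 656.50 avg revenue
  Horror: 1 records, 5.71 total rating, 596.00 avg revenue
  Thriller: 3 records, 24.35 total rating, 484.33 avg revenue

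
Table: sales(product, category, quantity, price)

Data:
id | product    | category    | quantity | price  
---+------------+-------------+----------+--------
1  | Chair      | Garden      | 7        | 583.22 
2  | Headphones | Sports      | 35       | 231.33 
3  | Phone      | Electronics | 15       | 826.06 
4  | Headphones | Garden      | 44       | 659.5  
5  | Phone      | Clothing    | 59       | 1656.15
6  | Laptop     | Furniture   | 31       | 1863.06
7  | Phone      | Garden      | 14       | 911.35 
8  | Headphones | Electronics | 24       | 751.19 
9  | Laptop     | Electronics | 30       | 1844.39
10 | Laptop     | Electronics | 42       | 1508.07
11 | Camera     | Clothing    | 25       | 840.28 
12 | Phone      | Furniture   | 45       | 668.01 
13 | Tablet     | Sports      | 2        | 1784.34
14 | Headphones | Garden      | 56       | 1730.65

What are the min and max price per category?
SELECT category, MIN(price), MAX(price)
FROM sales
GROUP BY category

Result:
  Clothing: min=840.28, max=1656.15
  Electronics: min=751.19, max=1844.39
  Furniture: min=668.01, max=1863.06
  Garden: min=583.22, max=1730.65
  Sports: min=231.33, max=1784.34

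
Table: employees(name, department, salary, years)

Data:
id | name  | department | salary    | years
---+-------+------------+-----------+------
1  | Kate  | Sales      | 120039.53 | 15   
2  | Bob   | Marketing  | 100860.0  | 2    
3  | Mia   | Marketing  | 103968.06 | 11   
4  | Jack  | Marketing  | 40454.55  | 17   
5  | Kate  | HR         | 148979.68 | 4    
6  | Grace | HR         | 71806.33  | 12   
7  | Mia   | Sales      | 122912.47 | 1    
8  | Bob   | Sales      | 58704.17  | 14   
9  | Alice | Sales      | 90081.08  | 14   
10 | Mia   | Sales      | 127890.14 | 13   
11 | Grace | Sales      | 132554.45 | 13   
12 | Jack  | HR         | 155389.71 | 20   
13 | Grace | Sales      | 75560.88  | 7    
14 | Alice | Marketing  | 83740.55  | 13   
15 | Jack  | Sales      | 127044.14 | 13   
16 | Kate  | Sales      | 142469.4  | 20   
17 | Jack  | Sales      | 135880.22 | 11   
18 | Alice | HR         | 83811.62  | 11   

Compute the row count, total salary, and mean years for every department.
SELECT department,
       COUNT(*) as cnt,
       SUM(salary) as total_salary,
       AVG(years) as avg_years
FROM employees
GROUP BY department

Result:
  HR: 4 records, 459987.34 total salary, 11.75 avg years
  Marketing: 4 records, 329023.16 total salary, 10.75 avg years
  Sales: 10 records, 1133136.48 total salary, 12.10 avg years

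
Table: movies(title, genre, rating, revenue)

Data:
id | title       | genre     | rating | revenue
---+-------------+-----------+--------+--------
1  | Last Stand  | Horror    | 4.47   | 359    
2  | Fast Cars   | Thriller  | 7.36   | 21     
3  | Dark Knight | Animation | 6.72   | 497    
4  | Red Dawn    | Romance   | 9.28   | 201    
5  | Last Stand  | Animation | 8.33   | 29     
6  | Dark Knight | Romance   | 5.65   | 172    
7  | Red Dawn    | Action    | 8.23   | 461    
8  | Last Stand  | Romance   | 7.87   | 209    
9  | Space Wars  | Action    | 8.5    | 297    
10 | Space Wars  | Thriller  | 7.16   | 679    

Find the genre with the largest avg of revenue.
SELECT genre, AVG(revenue) as val
FROM movies
GROUP BY genre
ORDER BY val DESC
LIMIT 1

Result: Action with avg(revenue) = 379.00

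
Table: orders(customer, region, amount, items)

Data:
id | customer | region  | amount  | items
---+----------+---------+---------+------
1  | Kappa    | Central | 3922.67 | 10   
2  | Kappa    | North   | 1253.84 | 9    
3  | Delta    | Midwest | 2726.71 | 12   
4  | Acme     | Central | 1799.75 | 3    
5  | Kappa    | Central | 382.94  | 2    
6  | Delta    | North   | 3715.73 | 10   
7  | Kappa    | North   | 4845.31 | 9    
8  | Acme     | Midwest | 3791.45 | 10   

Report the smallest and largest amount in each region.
SELECT region, MIN(amount), MAX(amount)
FROM orders
GROUP BY region

Result:
  Central: min=382.94, max=3922.67
  Midwest: min=2726.71, max=3791.45
  North: min=1253.84, max=4845.31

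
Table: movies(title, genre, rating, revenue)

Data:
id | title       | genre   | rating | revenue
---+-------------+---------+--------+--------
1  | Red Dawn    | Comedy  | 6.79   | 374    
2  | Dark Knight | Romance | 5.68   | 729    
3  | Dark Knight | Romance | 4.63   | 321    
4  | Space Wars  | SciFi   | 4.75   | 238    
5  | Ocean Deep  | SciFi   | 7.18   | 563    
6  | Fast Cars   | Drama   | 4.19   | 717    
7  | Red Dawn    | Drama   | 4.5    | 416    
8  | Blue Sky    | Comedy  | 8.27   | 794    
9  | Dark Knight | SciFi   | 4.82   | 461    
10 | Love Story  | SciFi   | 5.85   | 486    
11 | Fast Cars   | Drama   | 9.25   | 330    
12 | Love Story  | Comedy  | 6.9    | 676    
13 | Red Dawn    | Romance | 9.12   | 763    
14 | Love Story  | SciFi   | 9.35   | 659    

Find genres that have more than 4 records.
SELECT genre, COUNT(*) as cnt
FROM movies
GROUP BY genre
HAVING COUNT(*) > 4

Result:
  SciFi: 5

Note: HAVING filters groups after aggregation, WHERE filters rows before.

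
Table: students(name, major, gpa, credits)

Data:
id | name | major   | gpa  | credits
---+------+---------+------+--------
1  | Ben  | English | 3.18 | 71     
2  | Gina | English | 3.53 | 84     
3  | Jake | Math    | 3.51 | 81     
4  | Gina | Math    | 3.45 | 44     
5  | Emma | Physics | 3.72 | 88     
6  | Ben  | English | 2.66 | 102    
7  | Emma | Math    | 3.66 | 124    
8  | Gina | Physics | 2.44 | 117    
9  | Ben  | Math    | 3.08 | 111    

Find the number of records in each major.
SELECT major, COUNT(*) as count
FROM students
GROUP BY major

Result:
  English: 3
  Math: 4
  Physics: 2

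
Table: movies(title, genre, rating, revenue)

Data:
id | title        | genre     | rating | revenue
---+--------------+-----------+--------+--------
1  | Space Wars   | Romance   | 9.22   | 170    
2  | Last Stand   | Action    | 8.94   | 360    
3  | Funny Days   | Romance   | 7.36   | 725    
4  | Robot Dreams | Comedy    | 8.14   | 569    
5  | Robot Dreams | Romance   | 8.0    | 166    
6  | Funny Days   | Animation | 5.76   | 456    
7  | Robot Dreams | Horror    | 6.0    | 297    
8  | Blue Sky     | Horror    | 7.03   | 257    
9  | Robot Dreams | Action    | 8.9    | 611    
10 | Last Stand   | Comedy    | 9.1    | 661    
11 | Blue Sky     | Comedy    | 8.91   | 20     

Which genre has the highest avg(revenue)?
SELECT genre, AVG(revenue) as val
FROM movies
GROUP BY genre
ORDER BY val DESC
LIMIT 1

Result: Action with avg(revenue) = 485.50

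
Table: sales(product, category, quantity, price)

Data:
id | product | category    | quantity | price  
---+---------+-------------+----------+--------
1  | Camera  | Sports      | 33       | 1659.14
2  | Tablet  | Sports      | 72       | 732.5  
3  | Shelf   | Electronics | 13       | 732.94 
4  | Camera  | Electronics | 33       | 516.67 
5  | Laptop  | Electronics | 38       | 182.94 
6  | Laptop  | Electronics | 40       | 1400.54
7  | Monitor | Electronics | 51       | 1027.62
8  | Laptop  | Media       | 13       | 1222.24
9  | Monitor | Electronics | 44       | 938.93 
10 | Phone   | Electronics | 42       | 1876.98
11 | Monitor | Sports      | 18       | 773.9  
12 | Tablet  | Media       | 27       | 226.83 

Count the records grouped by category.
SELECT category, COUNT(*) as count
FROM sales
GROUP BY category

Result:
  Electronics: 7
  Media: 2
  Sports: 3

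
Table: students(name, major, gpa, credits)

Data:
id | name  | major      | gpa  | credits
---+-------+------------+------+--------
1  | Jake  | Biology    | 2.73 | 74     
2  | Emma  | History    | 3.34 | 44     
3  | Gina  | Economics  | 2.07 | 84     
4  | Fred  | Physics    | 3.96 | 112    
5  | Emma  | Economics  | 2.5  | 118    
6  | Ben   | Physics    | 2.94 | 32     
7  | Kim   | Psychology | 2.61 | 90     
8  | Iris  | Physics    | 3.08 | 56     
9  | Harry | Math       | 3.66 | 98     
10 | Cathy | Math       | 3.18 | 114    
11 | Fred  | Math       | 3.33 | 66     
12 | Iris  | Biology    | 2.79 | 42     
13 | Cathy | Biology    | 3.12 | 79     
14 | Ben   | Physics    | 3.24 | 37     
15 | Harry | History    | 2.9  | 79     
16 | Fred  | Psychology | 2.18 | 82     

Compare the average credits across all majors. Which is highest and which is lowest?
SELECT major, AVG(credits)
FROM students
GROUP BY major
ORDER BY AVG(credits)

All groups:
  Physics: 59.25
  History: 61.50
  Biology: 65.00
  Psychology: 86.00
  Math: 92.67
  Economics: 101.00

Highest: Economics (101.00)
Lowest: Physics (59.25)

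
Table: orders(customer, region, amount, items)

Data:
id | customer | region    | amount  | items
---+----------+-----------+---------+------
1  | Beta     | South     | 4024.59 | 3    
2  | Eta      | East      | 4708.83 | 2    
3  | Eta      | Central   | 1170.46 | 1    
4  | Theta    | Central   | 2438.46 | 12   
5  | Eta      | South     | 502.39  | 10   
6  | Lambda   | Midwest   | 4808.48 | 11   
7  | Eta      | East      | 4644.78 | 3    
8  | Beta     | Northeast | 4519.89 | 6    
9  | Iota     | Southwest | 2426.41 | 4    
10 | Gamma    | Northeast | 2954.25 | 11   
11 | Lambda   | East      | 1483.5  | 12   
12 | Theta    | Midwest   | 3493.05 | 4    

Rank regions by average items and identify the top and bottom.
SELECT region, AVG(items)
FROM orders
GROUP BY region
ORDER BY AVG(items)

All groups:
  Southwest: 4.00
  East: 5.67
  Central: 6.50
  South: 6.50
  Midwest: 7.50
  Northeast: 8.50

Highest: Northeast (8.50)
Lowest: Southwest (4.00)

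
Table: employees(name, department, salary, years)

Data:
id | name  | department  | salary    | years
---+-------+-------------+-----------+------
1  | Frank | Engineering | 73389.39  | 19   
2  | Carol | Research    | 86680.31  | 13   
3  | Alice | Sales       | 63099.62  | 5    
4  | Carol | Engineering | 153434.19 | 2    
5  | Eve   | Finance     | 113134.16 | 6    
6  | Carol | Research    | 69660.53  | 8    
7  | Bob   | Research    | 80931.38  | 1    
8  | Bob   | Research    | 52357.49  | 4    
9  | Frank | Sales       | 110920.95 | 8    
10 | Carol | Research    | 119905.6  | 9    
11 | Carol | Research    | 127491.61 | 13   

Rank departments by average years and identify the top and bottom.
SELECT department, AVG(years)
FROM employees
GROUP BY department
ORDER BY AVG(years)

All groups:
  Finance: 6.00
  Sales: 6.50
  Research: 8.00
  Engineering: 10.50

Highest: Engineering (10.50)
Lowest: Finance (6.00)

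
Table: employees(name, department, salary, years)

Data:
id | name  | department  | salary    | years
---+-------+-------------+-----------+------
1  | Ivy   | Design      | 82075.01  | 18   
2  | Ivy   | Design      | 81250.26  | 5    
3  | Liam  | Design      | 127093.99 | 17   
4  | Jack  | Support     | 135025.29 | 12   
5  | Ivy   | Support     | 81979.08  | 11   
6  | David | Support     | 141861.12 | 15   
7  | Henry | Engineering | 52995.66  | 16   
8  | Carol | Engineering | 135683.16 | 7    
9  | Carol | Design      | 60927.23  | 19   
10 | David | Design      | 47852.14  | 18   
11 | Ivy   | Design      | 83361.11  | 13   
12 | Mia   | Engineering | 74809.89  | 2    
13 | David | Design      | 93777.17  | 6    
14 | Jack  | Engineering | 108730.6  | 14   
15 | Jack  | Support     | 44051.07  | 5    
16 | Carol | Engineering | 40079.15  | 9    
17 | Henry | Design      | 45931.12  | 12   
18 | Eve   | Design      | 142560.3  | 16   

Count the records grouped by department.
SELECT department, COUNT(*) as count
FROM employees
GROUP BY department

Result:
  Design: 9
  Engineering: 5
  Support: 4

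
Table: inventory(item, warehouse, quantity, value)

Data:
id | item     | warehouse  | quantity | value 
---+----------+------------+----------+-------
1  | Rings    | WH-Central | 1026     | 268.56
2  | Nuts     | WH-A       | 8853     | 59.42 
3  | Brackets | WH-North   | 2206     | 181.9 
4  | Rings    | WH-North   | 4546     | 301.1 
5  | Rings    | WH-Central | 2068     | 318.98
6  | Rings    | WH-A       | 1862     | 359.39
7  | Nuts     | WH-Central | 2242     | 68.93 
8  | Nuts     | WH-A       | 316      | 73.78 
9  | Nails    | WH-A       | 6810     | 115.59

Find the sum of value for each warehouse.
SELECT warehouse, SUM(value) as result
FROM inventory
GROUP BY warehouse

Result:
  WH-A: 608.18
  WH-Central: 656.47
  WH-North: 483.00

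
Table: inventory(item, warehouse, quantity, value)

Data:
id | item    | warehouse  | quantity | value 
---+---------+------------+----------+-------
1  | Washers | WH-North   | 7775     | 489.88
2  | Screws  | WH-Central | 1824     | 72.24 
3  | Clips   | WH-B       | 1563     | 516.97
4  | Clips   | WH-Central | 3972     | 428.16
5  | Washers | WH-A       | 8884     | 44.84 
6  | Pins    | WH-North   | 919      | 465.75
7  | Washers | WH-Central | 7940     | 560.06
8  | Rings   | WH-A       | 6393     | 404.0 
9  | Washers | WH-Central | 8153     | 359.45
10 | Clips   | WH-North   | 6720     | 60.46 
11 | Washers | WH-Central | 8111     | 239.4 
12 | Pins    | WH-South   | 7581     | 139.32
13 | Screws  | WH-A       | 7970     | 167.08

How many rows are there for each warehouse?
SELECT warehouse, COUNT(*) as count
FROM inventory
GROUP BY warehouse

Result:
  WH-A: 3
  WH-B: 1
  WH-Central: 5
  WH-North: 3
  WH-South: 1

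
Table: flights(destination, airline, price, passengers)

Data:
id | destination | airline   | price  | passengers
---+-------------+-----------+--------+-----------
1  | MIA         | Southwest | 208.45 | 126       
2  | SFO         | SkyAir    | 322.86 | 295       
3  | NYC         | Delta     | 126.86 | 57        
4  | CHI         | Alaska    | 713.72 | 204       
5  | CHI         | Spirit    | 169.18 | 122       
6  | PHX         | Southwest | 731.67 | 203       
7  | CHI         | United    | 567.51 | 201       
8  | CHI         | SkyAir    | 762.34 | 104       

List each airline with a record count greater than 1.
SELECT airline, COUNT(*) as cnt
FROM flights
GROUP BY airline
HAVING COUNT(*) > 1

Result:
  SkyAir: 2
  Southwest: 2

Note: HAVING filters groups after aggregation, WHERE filters rows before.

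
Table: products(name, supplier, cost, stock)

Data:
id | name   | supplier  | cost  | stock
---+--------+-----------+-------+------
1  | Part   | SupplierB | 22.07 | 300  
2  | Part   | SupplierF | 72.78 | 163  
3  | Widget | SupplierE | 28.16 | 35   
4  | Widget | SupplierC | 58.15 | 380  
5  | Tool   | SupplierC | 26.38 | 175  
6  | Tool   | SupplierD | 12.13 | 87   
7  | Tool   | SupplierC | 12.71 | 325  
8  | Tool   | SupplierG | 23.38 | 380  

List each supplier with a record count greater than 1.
SELECT supplier, COUNT(*) as cnt
FROM products
GROUP BY supplier
HAVING COUNT(*) > 1

Result:
  SupplierC: 3

Note: HAVING filters groups after aggregation, WHERE filters rows before.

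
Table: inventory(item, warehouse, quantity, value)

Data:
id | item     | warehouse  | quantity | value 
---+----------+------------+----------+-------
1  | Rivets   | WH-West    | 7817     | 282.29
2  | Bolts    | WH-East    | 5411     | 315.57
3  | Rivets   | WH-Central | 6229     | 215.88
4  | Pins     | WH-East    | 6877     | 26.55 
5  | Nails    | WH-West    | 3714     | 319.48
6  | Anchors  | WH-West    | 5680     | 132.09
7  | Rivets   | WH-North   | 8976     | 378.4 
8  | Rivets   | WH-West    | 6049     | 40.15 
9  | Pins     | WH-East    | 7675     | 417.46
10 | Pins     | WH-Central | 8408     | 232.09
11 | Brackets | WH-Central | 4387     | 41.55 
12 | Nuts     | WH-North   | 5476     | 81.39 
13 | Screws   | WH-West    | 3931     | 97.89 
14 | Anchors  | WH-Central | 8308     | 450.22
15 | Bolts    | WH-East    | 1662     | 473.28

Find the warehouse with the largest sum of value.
SELECT warehouse, SUM(value) as val
FROM inventory
GROUP BY warehouse
ORDER BY val DESC
LIMIT 1

Result: WH-East with sum(value) = 1232.86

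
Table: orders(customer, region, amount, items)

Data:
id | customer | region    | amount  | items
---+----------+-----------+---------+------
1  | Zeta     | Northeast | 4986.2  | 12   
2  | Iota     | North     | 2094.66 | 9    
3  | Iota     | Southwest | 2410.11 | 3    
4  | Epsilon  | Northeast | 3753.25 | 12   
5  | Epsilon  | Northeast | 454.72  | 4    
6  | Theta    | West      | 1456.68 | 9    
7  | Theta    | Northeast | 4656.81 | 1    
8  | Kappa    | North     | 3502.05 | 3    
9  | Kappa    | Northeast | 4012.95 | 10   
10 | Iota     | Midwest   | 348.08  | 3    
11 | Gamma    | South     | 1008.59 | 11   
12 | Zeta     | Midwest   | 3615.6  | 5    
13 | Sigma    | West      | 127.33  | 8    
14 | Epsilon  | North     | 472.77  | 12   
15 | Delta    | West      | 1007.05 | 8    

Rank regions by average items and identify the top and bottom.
SELECT region, AVG(items)
FROM orders
GROUP BY region
ORDER BY AVG(items)

All groups:
  Southwest: 3.00
  Midwest: 4.00
  Northeast: 7.80
  North: 8.00
  West: 8.33
  South: 11.00

Highest: South (11.00)
Lowest: Southwest (3.00)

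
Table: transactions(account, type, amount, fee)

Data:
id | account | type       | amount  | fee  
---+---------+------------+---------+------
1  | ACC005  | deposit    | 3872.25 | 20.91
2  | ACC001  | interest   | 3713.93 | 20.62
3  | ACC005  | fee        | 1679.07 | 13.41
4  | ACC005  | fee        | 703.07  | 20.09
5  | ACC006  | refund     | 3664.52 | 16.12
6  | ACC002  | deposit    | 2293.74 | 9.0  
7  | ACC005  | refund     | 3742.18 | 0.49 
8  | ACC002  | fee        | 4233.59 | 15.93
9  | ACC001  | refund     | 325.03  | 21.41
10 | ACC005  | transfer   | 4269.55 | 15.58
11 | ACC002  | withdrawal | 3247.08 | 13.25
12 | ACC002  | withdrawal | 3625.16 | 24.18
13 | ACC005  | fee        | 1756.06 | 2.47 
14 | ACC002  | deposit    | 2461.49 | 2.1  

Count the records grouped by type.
SELECT type, COUNT(*) as count
FROM transactions
GROUP BY type

Result:
  deposit: 3
  fee: 4
  interest: 1
  refund: 3
  transfer: 1
  withdrawal: 2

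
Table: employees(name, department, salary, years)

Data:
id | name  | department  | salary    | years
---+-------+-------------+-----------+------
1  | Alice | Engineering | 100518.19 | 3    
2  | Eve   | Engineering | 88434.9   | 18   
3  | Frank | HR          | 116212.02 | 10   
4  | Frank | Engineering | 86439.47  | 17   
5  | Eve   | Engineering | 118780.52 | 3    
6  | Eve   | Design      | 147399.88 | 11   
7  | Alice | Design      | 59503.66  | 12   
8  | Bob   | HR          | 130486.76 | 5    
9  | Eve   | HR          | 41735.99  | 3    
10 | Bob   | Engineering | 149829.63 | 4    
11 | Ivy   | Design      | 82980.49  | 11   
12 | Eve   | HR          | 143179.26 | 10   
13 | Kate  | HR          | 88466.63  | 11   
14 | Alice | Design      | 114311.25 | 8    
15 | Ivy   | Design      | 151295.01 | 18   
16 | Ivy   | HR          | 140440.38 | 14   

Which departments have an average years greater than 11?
SELECT department, AVG(years)
FROM employees
GROUP BY department
HAVING AVG(years) > 11

Result:
  Design: avg=12.00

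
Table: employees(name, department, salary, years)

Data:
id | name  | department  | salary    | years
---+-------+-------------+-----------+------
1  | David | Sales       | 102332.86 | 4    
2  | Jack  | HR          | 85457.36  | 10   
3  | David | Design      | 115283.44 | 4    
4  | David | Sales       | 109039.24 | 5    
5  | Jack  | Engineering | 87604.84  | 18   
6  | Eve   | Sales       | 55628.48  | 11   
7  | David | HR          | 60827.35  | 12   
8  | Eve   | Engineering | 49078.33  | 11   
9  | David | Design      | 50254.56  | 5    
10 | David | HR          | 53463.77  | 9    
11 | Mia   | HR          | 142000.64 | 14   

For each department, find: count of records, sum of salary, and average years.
SELECT department,
       COUNT(*) as cnt,
       SUM(salary) as total_salary,
       AVG(years) as avg_years
FROM employees
GROUP BY department

Result:
  Design: 2 records, 165538.00 total salary, 4.50 avg years
  Engineering: 2 records, 136683.17 total salary, 14.50 avg years
  HR: 4 records, 341749.12 total salary, 11.25 avg years
  Sales: 3 records, 267000.58 total salary, 6.67 avg years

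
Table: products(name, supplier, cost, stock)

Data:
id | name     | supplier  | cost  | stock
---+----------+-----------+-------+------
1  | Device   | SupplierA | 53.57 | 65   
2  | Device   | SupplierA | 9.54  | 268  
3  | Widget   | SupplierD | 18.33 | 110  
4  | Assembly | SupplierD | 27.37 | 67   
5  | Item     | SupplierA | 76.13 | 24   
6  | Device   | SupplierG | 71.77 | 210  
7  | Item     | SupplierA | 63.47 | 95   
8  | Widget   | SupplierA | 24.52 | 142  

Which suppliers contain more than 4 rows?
SELECT supplier, COUNT(*) as cnt
FROM products
GROUP BY supplier
HAVING COUNT(*) > 4

Result:
  SupplierA: 5

Note: HAVING filters groups after aggregation, WHERE filters rows before.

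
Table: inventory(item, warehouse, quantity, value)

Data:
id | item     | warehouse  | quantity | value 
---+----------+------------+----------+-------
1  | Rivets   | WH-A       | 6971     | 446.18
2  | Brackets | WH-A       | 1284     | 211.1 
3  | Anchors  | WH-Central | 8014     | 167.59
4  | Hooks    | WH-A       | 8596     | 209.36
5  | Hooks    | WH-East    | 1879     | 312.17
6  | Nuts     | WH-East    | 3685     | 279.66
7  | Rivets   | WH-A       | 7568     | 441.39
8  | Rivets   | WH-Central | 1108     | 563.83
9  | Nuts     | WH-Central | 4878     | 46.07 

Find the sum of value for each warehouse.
SELECT warehouse, SUM(value) as result
FROM inventory
GROUP BY warehouse

Result:
  WH-A: 1308.03
  WH-Central: 777.49
  WH-East: 591.83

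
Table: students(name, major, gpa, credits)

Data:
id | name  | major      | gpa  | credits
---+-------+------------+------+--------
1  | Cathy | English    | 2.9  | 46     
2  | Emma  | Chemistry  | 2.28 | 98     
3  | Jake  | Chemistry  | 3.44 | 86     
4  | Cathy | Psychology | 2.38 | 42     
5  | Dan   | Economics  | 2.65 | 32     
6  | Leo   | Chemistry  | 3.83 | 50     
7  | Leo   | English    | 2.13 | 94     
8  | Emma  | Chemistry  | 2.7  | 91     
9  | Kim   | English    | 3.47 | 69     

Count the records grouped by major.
SELECT major, COUNT(*) as count
FROM students
GROUP BY major

Result:
  Chemistry: 4
  Economics: 1
  English: 3
  Psychology: 1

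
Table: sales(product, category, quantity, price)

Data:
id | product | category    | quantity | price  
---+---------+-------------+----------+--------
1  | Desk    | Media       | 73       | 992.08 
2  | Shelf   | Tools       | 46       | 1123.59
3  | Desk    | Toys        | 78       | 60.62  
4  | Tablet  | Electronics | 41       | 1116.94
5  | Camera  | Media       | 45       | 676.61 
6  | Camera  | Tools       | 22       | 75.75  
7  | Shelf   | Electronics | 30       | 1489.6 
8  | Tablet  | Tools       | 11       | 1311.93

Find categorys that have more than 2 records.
SELECT category, COUNT(*) as cnt
FROM sales
GROUP BY category
HAVING COUNT(*) > 2

Result:
  Tools: 3

Note: HAVING filters groups after aggregation, WHERE filters rows before.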